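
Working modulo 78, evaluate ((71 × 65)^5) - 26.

71 × 65 = 4615 ≡ 13 (mod 78)
(13)^5 ≡ 13 (mod 78)
13 - 26 = -13 ≡ 65 (mod 78)

65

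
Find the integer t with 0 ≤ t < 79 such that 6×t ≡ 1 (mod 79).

66

79 = 13*6 + 1
6 = 6*1 + 0
gcd(6, 79) = 1, so the inverse exists.
Back-substitute for 1:
1 = 1*79 − 13*6
So 6⁻¹ ≡ −13 ≡ 66 (mod 79).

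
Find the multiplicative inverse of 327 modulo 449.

92

449 = 1·327 + 122
327 = 2·122 + 83
122 = 1·83 + 39
83 = 2·39 + 5
39 = 7·5 + 4
5 = 1·4 + 1
4 = 4·1 + 0
gcd(327, 449) = 1, so the inverse exists.
Back-substitute for 1:
1 = 1·5 − 1·4
  = −1·39 + 8·5
  = 8·83 − 17·39
  = −17·122 + 25·83
  = 25·327 − 67·122
  = −67·449 + 92·327
So 327⁻¹ ≡ 92 (mod 449).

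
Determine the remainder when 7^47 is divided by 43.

37

47 in binary is 101111, i.e. 47 = 32 + 8 + 4 + 2 + 1.
7^1 ≡ 7 (mod 43)
7^2 ≡ 7^2 = 49 ≡ 6 (mod 43)
7^4 ≡ 6^2 = 36 (mod 43)
7^8 ≡ 36^2 = 1296 ≡ 6 (mod 43)
7^16 ≡ 6^2 = 36 (mod 43)
7^32 ≡ 36^2 = 1296 ≡ 6 (mod 43)
7^47 = 7^32 · 7^8 · 7^4 · 7^2 · 7^1 ≡ 6 · 6 · 36 · 6 · 7 (mod 43).
Accumulate the product:
6 · 6 = 36
36 · 36 = 1296 ≡ 6
6 · 6 = 36
36 · 7 = 252 ≡ 37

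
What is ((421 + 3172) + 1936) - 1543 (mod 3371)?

421 + 3172 = 3593 ≡ 222 (mod 3371)
222 + 1936 = 2158
2158 - 1543 = 615

615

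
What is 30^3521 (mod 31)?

3521 in binary is 110111000001, i.e. 3521 = 2048 + 1024 + 256 + 128 + 64 + 1.
30^1 ≡ 30 (mod 31)
30^2 ≡ 30^2 = 900 ≡ 1 (mod 31)
30^4 ≡ 1^2 = 1 (mod 31)
30^8 ≡ 1^2 = 1 (mod 31)
30^16 ≡ 1^2 = 1 (mod 31)
30^32 ≡ 1^2 = 1 (mod 31)
30^64 ≡ 1^2 = 1 (mod 31)
30^128 ≡ 1^2 = 1 (mod 31)
30^256 ≡ 1^2 = 1 (mod 31)
30^512 ≡ 1^2 = 1 (mod 31)
30^1024 ≡ 1^2 = 1 (mod 31)
30^2048 ≡ 1^2 = 1 (mod 31)
30^3521 = 30^2048 * 30^1024 * 30^256 * 30^128 * 30^64 * 30^1 ≡ 1 * 1 * 1 * 1 * 1 * 30 (mod 31).
Accumulate the product:
1 * 1 = 1
1 * 1 = 1
1 * 1 = 1
1 * 1 = 1
1 * 30 = 30

30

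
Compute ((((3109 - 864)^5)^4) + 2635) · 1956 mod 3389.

1511

3109 - 864 = 2245
(2245)^5 ≡ 1393 (mod 3389)
(1393)^4 ≡ 2302 (mod 3389)
2302 + 2635 = 4937 ≡ 1548 (mod 3389)
1548 · 1956 = 3027888 ≡ 1511 (mod 3389)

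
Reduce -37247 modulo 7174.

-37247 = -6·7174 + 5797, so -37247 ≡ 5797 (mod 7174).

5797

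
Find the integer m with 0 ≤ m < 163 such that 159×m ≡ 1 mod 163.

163 = 1×159 + 4
159 = 39×4 + 3
4 = 1×3 + 1
3 = 3×1 + 0
gcd(159, 163) = 1, so the inverse exists.
Back-substitute for 1:
1 = 1×4 − 1×3
  = −1×159 + 40×4
  = 40×163 − 41×159
So 159⁻¹ ≡ −41 ≡ 122 (mod 163).

122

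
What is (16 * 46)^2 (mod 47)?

21

16 * 46 = 736 ≡ 31 (mod 47)
(31)^2 ≡ 21 (mod 47)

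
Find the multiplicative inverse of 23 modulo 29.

24

Apply the Euclidean algorithm and back-substitute:
29 = 1·23 + 6
23 = 3·6 + 5
6 = 1·5 + 1
5 = 5·1 + 0
gcd(23, 29) = 1, so the inverse exists.
Bézout: 1 = 4·29 − 5·23.
So 23⁻¹ ≡ −5 ≡ 24 (mod 29).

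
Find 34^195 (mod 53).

195 in binary is 11000011, i.e. 195 = 128 + 64 + 2 + 1.
34^1 ≡ 34 (mod 53)
34^2 ≡ 34^2 = 1156 ≡ 43 (mod 53)
34^4 ≡ 43^2 = 1849 ≡ 47 (mod 53)
34^8 ≡ 47^2 = 2209 ≡ 36 (mod 53)
34^16 ≡ 36^2 = 1296 ≡ 24 (mod 53)
34^32 ≡ 24^2 = 576 ≡ 46 (mod 53)
34^64 ≡ 46^2 = 2116 ≡ 49 (mod 53)
34^128 ≡ 49^2 = 2401 ≡ 16 (mod 53)
34^195 = 34^128 · 34^64 · 34^2 · 34^1 ≡ 16 · 49 · 43 · 34 (mod 53).
Accumulate the product:
16 · 49 = 784 ≡ 42
42 · 43 = 1806 ≡ 4
4 · 34 = 136 ≡ 30

30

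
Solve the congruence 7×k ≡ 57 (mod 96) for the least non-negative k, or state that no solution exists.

gcd(7, 96) = 1, so a unique solution mod 96 exists.
7⁻¹ ≡ 55 (mod 96).
k ≡ 55×57 ≡ 63 (mod 96).

63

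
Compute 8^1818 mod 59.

4

By square-and-multiply:
1818 in binary is 11100011010, i.e. 1818 = 1024 + 512 + 256 + 16 + 8 + 2.
8^1 ≡ 8 (mod 59)
8^2 ≡ 8^2 = 64 ≡ 5 (mod 59)
8^4 ≡ 5^2 = 25 (mod 59)
8^8 ≡ 25^2 = 625 ≡ 35 (mod 59)
8^16 ≡ 35^2 = 1225 ≡ 45 (mod 59)
8^32 ≡ 45^2 = 2025 ≡ 19 (mod 59)
8^64 ≡ 19^2 = 361 ≡ 7 (mod 59)
8^128 ≡ 7^2 = 49 (mod 59)
8^256 ≡ 49^2 = 2401 ≡ 41 (mod 59)
8^512 ≡ 41^2 = 1681 ≡ 29 (mod 59)
8^1024 ≡ 29^2 = 841 ≡ 15 (mod 59)
8^1818 = 8^1024 × 8^512 × 8^256 × 8^16 × 8^8 × 8^2 ≡ 15 × 29 × 41 × 45 × 35 × 5 (mod 59).
Accumulate the product:
15 × 29 = 435 ≡ 22
22 × 41 = 902 ≡ 17
17 × 45 = 765 ≡ 57
57 × 35 = 1995 ≡ 48
48 × 5 = 240 ≡ 4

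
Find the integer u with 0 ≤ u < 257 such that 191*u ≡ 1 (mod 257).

183

By the extended Euclidean algorithm:
257 = 1*191 + 66
191 = 2*66 + 59
66 = 1*59 + 7
59 = 8*7 + 3
7 = 2*3 + 1
3 = 3*1 + 0
gcd(191, 257) = 1, so the inverse exists.
Bézout: 1 = 55*257 − 74*191.
So 191⁻¹ ≡ −74 ≡ 183 (mod 257).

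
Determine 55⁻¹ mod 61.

10

Run the extended Euclidean algorithm:
61 = 1*55 + 6
55 = 9*6 + 1
6 = 6*1 + 0
gcd(55, 61) = 1, so the inverse exists.
Bézout: 1 = −9*61 + 10*55.
So 55⁻¹ ≡ 10 (mod 61).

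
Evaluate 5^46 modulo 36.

46 in binary is 101110, i.e. 46 = 32 + 8 + 4 + 2.
5^1 ≡ 5 (mod 36)
5^2 ≡ 5^2 = 25 (mod 36)
5^4 ≡ 25^2 = 625 ≡ 13 (mod 36)
5^8 ≡ 13^2 = 169 ≡ 25 (mod 36)
5^16 ≡ 25^2 = 625 ≡ 13 (mod 36)
5^32 ≡ 13^2 = 169 ≡ 25 (mod 36)
5^46 = 5^32 × 5^8 × 5^4 × 5^2 ≡ 25 × 25 × 13 × 25 (mod 36).
Accumulate the product:
25 × 25 = 625 ≡ 13
13 × 13 = 169 ≡ 25
25 × 25 = 625 ≡ 13

13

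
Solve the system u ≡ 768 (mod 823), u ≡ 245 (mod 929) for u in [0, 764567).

823⁻¹ mod 929: 823·780 ≡ 1 (mod 929), so 823⁻¹ ≡ 780.
u = 768 + 823·((245 − 768)·780 mod 929) = 768 + 823·820 = 675628.

675628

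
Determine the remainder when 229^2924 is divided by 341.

2924 in binary is 101101101100, i.e. 2924 = 2048 + 512 + 256 + 64 + 32 + 8 + 4.
229^1 ≡ 229 (mod 341)
229^2 ≡ 229^2 = 52441 ≡ 268 (mod 341)
229^4 ≡ 268^2 = 71824 ≡ 214 (mod 341)
229^8 ≡ 214^2 = 45796 ≡ 102 (mod 341)
229^16 ≡ 102^2 = 10404 ≡ 174 (mod 341)
229^32 ≡ 174^2 = 30276 ≡ 268 (mod 341)
229^64 ≡ 268^2 = 71824 ≡ 214 (mod 341)
229^128 ≡ 214^2 = 45796 ≡ 102 (mod 341)
229^256 ≡ 102^2 = 10404 ≡ 174 (mod 341)
229^512 ≡ 174^2 = 30276 ≡ 268 (mod 341)
229^1024 ≡ 268^2 = 71824 ≡ 214 (mod 341)
229^2048 ≡ 214^2 = 45796 ≡ 102 (mod 341)
229^2924 = 229^2048 · 229^512 · 229^256 · 229^64 · 229^32 · 229^8 · 229^4 ≡ 102 · 268 · 174 · 214 · 268 · 102 · 214 (mod 341).
Accumulate the product:
102 · 268 = 27336 ≡ 56
56 · 174 = 9744 ≡ 196
196 · 214 = 41944 ≡ 1
1 · 268 = 268
268 · 102 = 27336 ≡ 56
56 · 214 = 11984 ≡ 49

49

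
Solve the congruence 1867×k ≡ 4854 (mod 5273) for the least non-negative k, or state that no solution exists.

2070

gcd(1867, 5273) = 1, so a unique solution mod 5273 exists.
1867⁻¹ ≡ 209 (mod 5273).
k ≡ 209×4854 ≡ 2070 (mod 5273).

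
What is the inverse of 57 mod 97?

80

Apply the Euclidean algorithm and back-substitute:
97 = 1*57 + 40
57 = 1*40 + 17
40 = 2*17 + 6
17 = 2*6 + 5
6 = 1*5 + 1
5 = 5*1 + 0
gcd(57, 97) = 1, so the inverse exists.
Bézout: 1 = 10*97 − 17*57.
So 57⁻¹ ≡ −17 ≡ 80 (mod 97).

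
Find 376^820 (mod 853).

820 in binary is 1100110100, i.e. 820 = 512 + 256 + 32 + 16 + 4.
376^1 ≡ 376 (mod 853)
376^2 ≡ 376^2 = 141376 ≡ 631 (mod 853)
376^4 ≡ 631^2 = 398161 ≡ 663 (mod 853)
376^8 ≡ 663^2 = 439569 ≡ 274 (mod 853)
376^16 ≡ 274^2 = 75076 ≡ 12 (mod 853)
376^32 ≡ 12^2 = 144 (mod 853)
376^64 ≡ 144^2 = 20736 ≡ 264 (mod 853)
376^128 ≡ 264^2 = 69696 ≡ 603 (mod 853)
376^256 ≡ 603^2 = 363609 ≡ 231 (mod 853)
376^512 ≡ 231^2 = 53361 ≡ 475 (mod 853)
376^820 = 376^512 * 376^256 * 376^32 * 376^16 * 376^4 ≡ 475 * 231 * 144 * 12 * 663 (mod 853).
Accumulate the product:
475 * 231 = 109725 ≡ 541
541 * 144 = 77904 ≡ 281
281 * 12 = 3372 ≡ 813
813 * 663 = 539019 ≡ 776

776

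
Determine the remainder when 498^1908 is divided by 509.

196

By square-and-multiply:
498^1 ≡ 498 (mod 509)
498^2 ≡ 498^2 = 248004 ≡ 121 (mod 509)
498^4 ≡ 121^2 = 14641 ≡ 389 (mod 509)
498^8 ≡ 389^2 = 151321 ≡ 148 (mod 509)
498^16 ≡ 148^2 = 21904 ≡ 17 (mod 509)
498^32 ≡ 17^2 = 289 (mod 509)
498^64 ≡ 289^2 = 83521 ≡ 45 (mod 509)
498^128 ≡ 45^2 = 2025 ≡ 498 (mod 509)
498^256 ≡ 498^2 = 248004 ≡ 121 (mod 509)
498^512 ≡ 121^2 = 14641 ≡ 389 (mod 509)
498^1024 ≡ 389^2 = 151321 ≡ 148 (mod 509)
498^1908 = 498^1024 × 498^512 × 498^256 × 498^64 × 498^32 × 498^16 × 498^4 ≡ 148 × 389 × 121 × 45 × 289 × 17 × 389 (mod 509).
Accumulate the product:
148 × 389 = 57572 ≡ 55
55 × 121 = 6655 ≡ 38
38 × 45 = 1710 ≡ 183
183 × 289 = 52887 ≡ 460
460 × 17 = 7820 ≡ 185
185 × 389 = 71965 ≡ 196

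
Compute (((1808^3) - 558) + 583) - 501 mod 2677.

(1808)^3 ≡ 2194 (mod 2677)
2194 - 558 = 1636
1636 + 583 = 2219
2219 - 501 = 1718

1718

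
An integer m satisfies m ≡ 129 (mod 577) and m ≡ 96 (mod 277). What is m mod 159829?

68792

577⁻¹ mod 277: 577×265 ≡ 1 (mod 277), so 577⁻¹ ≡ 265.
m = 129 + 577×((96 − 129)×265 mod 277) = 129 + 577×119 = 68792.
Check: 68792 mod 577 = 129, 68792 mod 277 = 96. ✓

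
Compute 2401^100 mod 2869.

2534

Using repeated squaring:
100 in binary is 1100100, i.e. 100 = 64 + 32 + 4.
2401^1 ≡ 2401 (mod 2869)
2401^2 ≡ 2401^2 = 5764801 ≡ 980 (mod 2869)
2401^4 ≡ 980^2 = 960400 ≡ 2154 (mod 2869)
2401^8 ≡ 2154^2 = 4639716 ≡ 543 (mod 2869)
2401^16 ≡ 543^2 = 294849 ≡ 2211 (mod 2869)
2401^32 ≡ 2211^2 = 4888521 ≡ 2614 (mod 2869)
2401^64 ≡ 2614^2 = 6832996 ≡ 1907 (mod 2869)
2401^100 = 2401^64 × 2401^32 × 2401^4 ≡ 1907 × 2614 × 2154 (mod 2869).
Accumulate the product:
1907 × 2614 = 4984898 ≡ 1445
1445 × 2154 = 3112530 ≡ 2534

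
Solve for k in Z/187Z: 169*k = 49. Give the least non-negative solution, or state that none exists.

gcd(169, 187) = 1, so a unique solution mod 187 exists.
169⁻¹ ≡ 135 (mod 187).
k ≡ 135*49 ≡ 70 (mod 187).

70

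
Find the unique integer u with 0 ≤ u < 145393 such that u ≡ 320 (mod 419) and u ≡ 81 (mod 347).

73645

419⁻¹ mod 347: 419·294 ≡ 1 (mod 347), so 419⁻¹ ≡ 294.
u = 320 + 419·((81 − 320)·294 mod 347) = 320 + 419·175 = 73645.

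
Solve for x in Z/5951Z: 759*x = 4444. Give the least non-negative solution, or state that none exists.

343

gcd(759, 5951) = 11, and 11 | 4444, so solutions exist.
Divide through by 11: 69*x mod 541 = 404.
69⁻¹ ≡ 345 (mod 541).
x ≡ 345*404 ≡ 343 (mod 541).
The smallest non-negative solution is x = 343.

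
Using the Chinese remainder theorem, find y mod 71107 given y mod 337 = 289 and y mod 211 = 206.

337⁻¹ mod 211: 337*139 ≡ 1 (mod 211), so 337⁻¹ ≡ 139.
y = 289 + 337*((206 − 289)*139 mod 211) = 289 + 337*68 = 23205.

23205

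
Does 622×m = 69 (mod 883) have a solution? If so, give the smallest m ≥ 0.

629

gcd(622, 883) = 1, so a unique solution mod 883 exists.
622⁻¹ ≡ 521 (mod 883).
m ≡ 521×69 ≡ 629 (mod 883).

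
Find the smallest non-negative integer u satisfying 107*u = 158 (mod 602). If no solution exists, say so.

gcd(107, 602) = 1, so a unique solution mod 602 exists.
107⁻¹ ≡ 557 (mod 602).
u ≡ 557*158 ≡ 114 (mod 602).

114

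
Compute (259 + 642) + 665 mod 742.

259 + 642 = 901 ≡ 159 (mod 742)
159 + 665 = 824 ≡ 82 (mod 742)

82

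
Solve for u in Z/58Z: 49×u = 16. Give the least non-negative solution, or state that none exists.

gcd(49, 58) = 1, so a unique solution mod 58 exists.
49⁻¹ ≡ 45 (mod 58).
u ≡ 45×16 ≡ 24 (mod 58).

24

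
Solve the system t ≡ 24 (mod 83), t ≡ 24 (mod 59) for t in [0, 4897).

24

83⁻¹ mod 59: 83×32 ≡ 1 (mod 59), so 83⁻¹ ≡ 32.
t = 24 + 83×((24 − 24)×32 mod 59) = 24 + 83×0 = 24.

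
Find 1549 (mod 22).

9

1549 = 70×22 + 9, so 1549 ≡ 9 (mod 22).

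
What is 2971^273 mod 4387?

3470

Compute successive squares:
2971^1 ≡ 2971 (mod 4387)
2971^2 ≡ 2971^2 = 8826841 ≡ 197 (mod 4387)
2971^4 ≡ 197^2 = 38809 ≡ 3713 (mod 4387)
2971^8 ≡ 3713^2 = 13786369 ≡ 2415 (mod 4387)
2971^16 ≡ 2415^2 = 5832225 ≡ 1902 (mod 4387)
2971^32 ≡ 1902^2 = 3617604 ≡ 2716 (mod 4387)
2971^64 ≡ 2716^2 = 7376656 ≡ 2109 (mod 4387)
2971^128 ≡ 2109^2 = 4447881 ≡ 3850 (mod 4387)
2971^256 ≡ 3850^2 = 14822500 ≡ 3214 (mod 4387)
2971^273 = 2971^256 × 2971^16 × 2971^1 ≡ 3214 × 1902 × 2971 (mod 4387).
Accumulate the product:
3214 × 1902 = 6113028 ≡ 1937
1937 × 2971 = 5754827 ≡ 3470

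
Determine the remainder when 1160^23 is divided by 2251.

782

Using repeated squaring:
23 in binary is 10111, i.e. 23 = 16 + 4 + 2 + 1.
1160^1 ≡ 1160 (mod 2251)
1160^2 ≡ 1160^2 = 1345600 ≡ 1753 (mod 2251)
1160^4 ≡ 1753^2 = 3073009 ≡ 394 (mod 2251)
1160^8 ≡ 394^2 = 155236 ≡ 2168 (mod 2251)
1160^16 ≡ 2168^2 = 4700224 ≡ 136 (mod 2251)
1160^23 = 1160^16 * 1160^4 * 1160^2 * 1160^1 ≡ 136 * 394 * 1753 * 1160 (mod 2251).
Accumulate the product:
136 * 394 = 53584 ≡ 1811
1811 * 1753 = 3174683 ≡ 773
773 * 1160 = 896680 ≡ 782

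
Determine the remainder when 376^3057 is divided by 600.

376

By square-and-multiply:
376^1 ≡ 376 (mod 600)
376^2 ≡ 376^2 = 141376 ≡ 376 (mod 600)
376^4 ≡ 376^2 = 141376 ≡ 376 (mod 600)
376^8 ≡ 376^2 = 141376 ≡ 376 (mod 600)
376^16 ≡ 376^2 = 141376 ≡ 376 (mod 600)
376^32 ≡ 376^2 = 141376 ≡ 376 (mod 600)
376^64 ≡ 376^2 = 141376 ≡ 376 (mod 600)
376^128 ≡ 376^2 = 141376 ≡ 376 (mod 600)
376^256 ≡ 376^2 = 141376 ≡ 376 (mod 600)
376^512 ≡ 376^2 = 141376 ≡ 376 (mod 600)
376^1024 ≡ 376^2 = 141376 ≡ 376 (mod 600)
376^2048 ≡ 376^2 = 141376 ≡ 376 (mod 600)
376^3057 = 376^2048 × 376^512 × 376^256 × 376^128 × 376^64 × 376^32 × 376^16 × 376^1 ≡ 376 × 376 × 376 × 376 × 376 × 376 × 376 × 376 (mod 600).
Accumulate the product:
376 × 376 = 141376 ≡ 376
376 × 376 = 141376 ≡ 376
376 × 376 = 141376 ≡ 376
376 × 376 = 141376 ≡ 376
376 × 376 = 141376 ≡ 376
376 × 376 = 141376 ≡ 376
376 × 376 = 141376 ≡ 376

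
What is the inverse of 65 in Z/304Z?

Run the extended Euclidean algorithm:
304 = 4*65 + 44
65 = 1*44 + 21
44 = 2*21 + 2
21 = 10*2 + 1
2 = 2*1 + 0
gcd(65, 304) = 1, so the inverse exists.
Bézout: 1 = −31*304 + 145*65.
So 65⁻¹ ≡ 145 (mod 304).

145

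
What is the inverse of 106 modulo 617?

617 = 5*106 + 87
106 = 1*87 + 19
87 = 4*19 + 11
19 = 1*11 + 8
11 = 1*8 + 3
8 = 2*3 + 2
3 = 1*2 + 1
2 = 2*1 + 0
gcd(106, 617) = 1, so the inverse exists.
Bézout: 1 = 39*617 − 227*106.
So 106⁻¹ ≡ −227 ≡ 390 (mod 617).

390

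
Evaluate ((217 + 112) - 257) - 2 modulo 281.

70

217 + 112 = 329 ≡ 48 (mod 281)
48 - 257 = -209 ≡ 72 (mod 281)
72 - 2 = 70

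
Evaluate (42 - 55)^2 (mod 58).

42 - 55 = -13 ≡ 45 (mod 58)
(45)^2 ≡ 53 (mod 58)

53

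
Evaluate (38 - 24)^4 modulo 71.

38 - 24 = 14
(14)^4 ≡ 5 (mod 71)

5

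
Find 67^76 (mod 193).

76 in binary is 1001100, i.e. 76 = 64 + 8 + 4.
67^1 ≡ 67 (mod 193)
67^2 ≡ 67^2 = 4489 ≡ 50 (mod 193)
67^4 ≡ 50^2 = 2500 ≡ 184 (mod 193)
67^8 ≡ 184^2 = 33856 ≡ 81 (mod 193)
67^16 ≡ 81^2 = 6561 ≡ 192 (mod 193)
67^32 ≡ 192^2 = 36864 ≡ 1 (mod 193)
67^64 ≡ 1^2 = 1 (mod 193)
67^76 = 67^64 × 67^8 × 67^4 ≡ 1 × 81 × 184 (mod 193).
Accumulate the product:
1 × 81 = 81
81 × 184 = 14904 ≡ 43

43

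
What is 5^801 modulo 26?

Compute successive squares:
5^1 ≡ 5 (mod 26)
5^2 ≡ 5^2 = 25 (mod 26)
5^4 ≡ 25^2 = 625 ≡ 1 (mod 26)
5^8 ≡ 1^2 = 1 (mod 26)
5^16 ≡ 1^2 = 1 (mod 26)
5^32 ≡ 1^2 = 1 (mod 26)
5^64 ≡ 1^2 = 1 (mod 26)
5^128 ≡ 1^2 = 1 (mod 26)
5^256 ≡ 1^2 = 1 (mod 26)
5^512 ≡ 1^2 = 1 (mod 26)
5^801 = 5^512 × 5^256 × 5^32 × 5^1 ≡ 1 × 1 × 1 × 5 (mod 26).
Accumulate the product:
1 × 1 = 1
1 × 1 = 1
1 × 5 = 5

5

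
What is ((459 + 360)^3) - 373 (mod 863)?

743

459 + 360 = 819
(819)^3 ≡ 253 (mod 863)
253 - 373 = -120 ≡ 743 (mod 863)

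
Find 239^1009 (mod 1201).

84

By square-and-multiply:
1009 in binary is 1111110001, i.e. 1009 = 512 + 256 + 128 + 64 + 32 + 16 + 1.
239^1 ≡ 239 (mod 1201)
239^2 ≡ 239^2 = 57121 ≡ 674 (mod 1201)
239^4 ≡ 674^2 = 454276 ≡ 298 (mod 1201)
239^8 ≡ 298^2 = 88804 ≡ 1131 (mod 1201)
239^16 ≡ 1131^2 = 1279161 ≡ 96 (mod 1201)
239^32 ≡ 96^2 = 9216 ≡ 809 (mod 1201)
239^64 ≡ 809^2 = 654481 ≡ 1137 (mod 1201)
239^128 ≡ 1137^2 = 1292769 ≡ 493 (mod 1201)
239^256 ≡ 493^2 = 243049 ≡ 447 (mod 1201)
239^512 ≡ 447^2 = 199809 ≡ 443 (mod 1201)
239^1009 = 239^512 × 239^256 × 239^128 × 239^64 × 239^32 × 239^16 × 239^1 ≡ 443 × 447 × 493 × 1137 × 809 × 96 × 239 (mod 1201).
Accumulate the product:
443 × 447 = 198021 ≡ 1057
1057 × 493 = 521101 ≡ 1068
1068 × 1137 = 1214316 ≡ 105
105 × 809 = 84945 ≡ 875
875 × 96 = 84000 ≡ 1131
1131 × 239 = 270309 ≡ 84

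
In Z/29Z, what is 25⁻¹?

29 = 1×25 + 4
25 = 6×4 + 1
4 = 4×1 + 0
gcd(25, 29) = 1, so the inverse exists.
Back-substitute for 1:
1 = 1×25 − 6×4
  = −6×29 + 7×25
So 25⁻¹ ≡ 7 (mod 29).

7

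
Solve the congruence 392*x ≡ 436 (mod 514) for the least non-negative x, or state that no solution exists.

245

gcd(392, 514) = 2, and 2 | 436, so solutions exist.
Divide through by 2: 196*x = 218 (mod 257).
196⁻¹ ≡ 198 (mod 257).
x ≡ 198*218 ≡ 245 (mod 257).
The smallest non-negative solution is x = 245.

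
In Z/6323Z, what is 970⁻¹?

6147

6323 = 6×970 + 503
970 = 1×503 + 467
503 = 1×467 + 36
467 = 12×36 + 35
36 = 1×35 + 1
35 = 35×1 + 0
gcd(970, 6323) = 1, so the inverse exists.
Bézout: 1 = 27×6323 − 176×970.
So 970⁻¹ ≡ −176 ≡ 6147 (mod 6323).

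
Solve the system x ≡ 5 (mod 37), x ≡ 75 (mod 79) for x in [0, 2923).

1892

37⁻¹ mod 79: 37×47 ≡ 1 (mod 79), so 37⁻¹ ≡ 47.
x = 5 + 37×((75 − 5)×47 mod 79) = 5 + 37×51 = 1892.
Check: 1892 mod 37 = 5, 1892 mod 79 = 75. ✓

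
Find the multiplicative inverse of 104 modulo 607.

286

Apply the Euclidean algorithm and back-substitute:
607 = 5·104 + 87
104 = 1·87 + 17
87 = 5·17 + 2
17 = 8·2 + 1
2 = 2·1 + 0
gcd(104, 607) = 1, so the inverse exists.
Bézout: 1 = −49·607 + 286·104.
So 104⁻¹ ≡ 286 (mod 607).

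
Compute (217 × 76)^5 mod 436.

360

217 × 76 = 16492 ≡ 360 (mod 436)
(360)^5 ≡ 360 (mod 436)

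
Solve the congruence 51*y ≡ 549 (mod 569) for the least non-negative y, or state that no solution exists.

gcd(51, 569) = 1, so a unique solution mod 569 exists.
51⁻¹ ≡ 212 (mod 569).
y ≡ 212*549 ≡ 312 (mod 569).

312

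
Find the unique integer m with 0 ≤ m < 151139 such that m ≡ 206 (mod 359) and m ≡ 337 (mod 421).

21387

359⁻¹ mod 421: 359×129 ≡ 1 (mod 421), so 359⁻¹ ≡ 129.
m = 206 + 359×((337 − 206)×129 mod 421) = 206 + 359×59 = 21387.
Check: 21387 mod 359 = 206, 21387 mod 421 = 337. ✓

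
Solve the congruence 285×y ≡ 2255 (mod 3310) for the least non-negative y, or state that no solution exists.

577

gcd(285, 3310) = 5, and 5 | 2255, so solutions exist.
Divide through by 5: 57×y mod 662 = 451.
57⁻¹ ≡ 151 (mod 662).
y ≡ 151×451 ≡ 577 (mod 662).
The smallest non-negative solution is y = 577.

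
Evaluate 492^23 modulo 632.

536

23 in binary is 10111, i.e. 23 = 16 + 4 + 2 + 1.
492^1 ≡ 492 (mod 632)
492^2 ≡ 492^2 = 242064 ≡ 8 (mod 632)
492^4 ≡ 8^2 = 64 (mod 632)
492^8 ≡ 64^2 = 4096 ≡ 304 (mod 632)
492^16 ≡ 304^2 = 92416 ≡ 144 (mod 632)
492^23 = 492^16 × 492^4 × 492^2 × 492^1 ≡ 144 × 64 × 8 × 492 (mod 632).
Accumulate the product:
144 × 64 = 9216 ≡ 368
368 × 8 = 2944 ≡ 416
416 × 492 = 204672 ≡ 536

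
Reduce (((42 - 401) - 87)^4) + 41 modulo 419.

190

42 - 401 = -359 ≡ 60 (mod 419)
60 - 87 = -27 ≡ 392 (mod 419)
(392)^4 ≡ 149 (mod 419)
149 + 41 = 190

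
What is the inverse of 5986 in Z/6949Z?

Apply the Euclidean algorithm and back-substitute:
6949 = 1*5986 + 963
5986 = 6*963 + 208
963 = 4*208 + 131
208 = 1*131 + 77
131 = 1*77 + 54
77 = 1*54 + 23
54 = 2*23 + 8
23 = 2*8 + 7
8 = 1*7 + 1
7 = 7*1 + 0
gcd(5986, 6949) = 1, so the inverse exists.
Back-substitute for 1:
1 = 1*8 − 1*7
  = −1*23 + 3*8
  = 3*54 − 7*23
  = −7*77 + 10*54
  = 10*131 − 17*77
  = −17*208 + 27*131
  = 27*963 − 125*208
  = −125*5986 + 777*963
  = 777*6949 − 902*5986
So 5986⁻¹ ≡ −902 ≡ 6047 (mod 6949).

6047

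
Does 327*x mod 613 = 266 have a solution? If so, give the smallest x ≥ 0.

gcd(327, 613) = 1, so a unique solution mod 613 exists.
327⁻¹ ≡ 15 (mod 613).
x ≡ 15*266 ≡ 312 (mod 613).

312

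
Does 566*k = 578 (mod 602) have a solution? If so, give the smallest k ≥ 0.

101

gcd(566, 602) = 2, and 2 | 578, so solutions exist.
Divide through by 2: 283*k ≡ 289 mod 301.
283⁻¹ ≡ 117 (mod 301).
k ≡ 117*289 ≡ 101 (mod 301).
The smallest non-negative solution is k = 101.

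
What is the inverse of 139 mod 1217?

Apply the Euclidean algorithm and back-substitute:
1217 = 8·139 + 105
139 = 1·105 + 34
105 = 3·34 + 3
34 = 11·3 + 1
3 = 3·1 + 0
gcd(139, 1217) = 1, so the inverse exists.
Back-substitute for 1:
1 = 1·34 − 11·3
  = −11·105 + 34·34
  = 34·139 − 45·105
  = −45·1217 + 394·139
So 139⁻¹ ≡ 394 (mod 1217).

394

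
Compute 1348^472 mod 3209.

Using repeated squaring:
472 in binary is 111011000, i.e. 472 = 256 + 128 + 64 + 16 + 8.
1348^1 ≡ 1348 (mod 3209)
1348^2 ≡ 1348^2 = 1817104 ≡ 810 (mod 3209)
1348^4 ≡ 810^2 = 656100 ≡ 1464 (mod 3209)
1348^8 ≡ 1464^2 = 2143296 ≡ 2893 (mod 3209)
1348^16 ≡ 2893^2 = 8369449 ≡ 377 (mod 3209)
1348^32 ≡ 377^2 = 142129 ≡ 933 (mod 3209)
1348^64 ≡ 933^2 = 870489 ≡ 850 (mod 3209)
1348^128 ≡ 850^2 = 722500 ≡ 475 (mod 3209)
1348^256 ≡ 475^2 = 225625 ≡ 995 (mod 3209)
1348^472 = 1348^256 × 1348^128 × 1348^64 × 1348^16 × 1348^8 ≡ 995 × 475 × 850 × 377 × 2893 (mod 3209).
Accumulate the product:
995 × 475 = 472625 ≡ 902
902 × 850 = 766700 ≡ 2958
2958 × 377 = 1115166 ≡ 1643
1643 × 2893 = 4753199 ≡ 670

670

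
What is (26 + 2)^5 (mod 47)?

26 + 2 = 28
(28)^5 ≡ 2 (mod 47)

2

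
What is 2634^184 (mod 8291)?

3965

Compute successive squares:
184 in binary is 10111000, i.e. 184 = 128 + 32 + 16 + 8.
2634^1 ≡ 2634 (mod 8291)
2634^2 ≡ 2634^2 = 6937956 ≡ 6680 (mod 8291)
2634^4 ≡ 6680^2 = 44622400 ≡ 238 (mod 8291)
2634^8 ≡ 238^2 = 56644 ≡ 6898 (mod 8291)
2634^16 ≡ 6898^2 = 47582404 ≡ 355 (mod 8291)
2634^32 ≡ 355^2 = 126025 ≡ 1660 (mod 8291)
2634^64 ≡ 1660^2 = 2755600 ≡ 2988 (mod 8291)
2634^128 ≡ 2988^2 = 8928144 ≡ 7028 (mod 8291)
2634^184 = 2634^128 · 2634^32 · 2634^16 · 2634^8 ≡ 7028 · 1660 · 355 · 6898 (mod 8291).
Accumulate the product:
7028 · 1660 = 11666480 ≡ 1043
1043 · 355 = 370265 ≡ 5461
5461 · 6898 = 37669978 ≡ 3965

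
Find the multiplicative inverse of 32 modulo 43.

43 = 1×32 + 11
32 = 2×11 + 10
11 = 1×10 + 1
10 = 10×1 + 0
gcd(32, 43) = 1, so the inverse exists.
Back-substitute for 1:
1 = 1×11 − 1×10
  = −1×32 + 3×11
  = 3×43 − 4×32
So 32⁻¹ ≡ −4 ≡ 39 (mod 43).

39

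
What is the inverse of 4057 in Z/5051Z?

686

Apply the Euclidean algorithm and back-substitute:
5051 = 1*4057 + 994
4057 = 4*994 + 81
994 = 12*81 + 22
81 = 3*22 + 15
22 = 1*15 + 7
15 = 2*7 + 1
7 = 7*1 + 0
gcd(4057, 5051) = 1, so the inverse exists.
Back-substitute for 1:
1 = 1*15 − 2*7
  = −2*22 + 3*15
  = 3*81 − 11*22
  = −11*994 + 135*81
  = 135*4057 − 551*994
  = −551*5051 + 686*4057
So 4057⁻¹ ≡ 686 (mod 5051).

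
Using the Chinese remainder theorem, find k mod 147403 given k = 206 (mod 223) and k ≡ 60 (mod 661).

98549

223⁻¹ mod 661: 223·83 ≡ 1 (mod 661), so 223⁻¹ ≡ 83.
k = 206 + 223·((60 − 206)·83 mod 661) = 206 + 223·441 = 98549.
Check: 98549 mod 223 = 206, 98549 mod 661 = 60. ✓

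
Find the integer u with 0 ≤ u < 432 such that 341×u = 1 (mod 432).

413

432 = 1*341 + 91
341 = 3*91 + 68
91 = 1*68 + 23
68 = 2*23 + 22
23 = 1*22 + 1
22 = 22*1 + 0
gcd(341, 432) = 1, so the inverse exists.
Back-substitute for 1:
1 = 1*23 − 1*22
  = −1*68 + 3*23
  = 3*91 − 4*68
  = −4*341 + 15*91
  = 15*432 − 19*341
So 341⁻¹ ≡ −19 ≡ 413 (mod 432).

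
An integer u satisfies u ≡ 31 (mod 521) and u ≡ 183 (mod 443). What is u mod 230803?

521⁻¹ mod 443: 521*142 ≡ 1 (mod 443), so 521⁻¹ ≡ 142.
u = 31 + 521*((183 − 31)*142 mod 443) = 31 + 521*320 = 166751.
Check: 166751 mod 521 = 31, 166751 mod 443 = 183. ✓

166751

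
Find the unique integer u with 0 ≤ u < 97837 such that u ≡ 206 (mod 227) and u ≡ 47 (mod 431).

65128

227⁻¹ mod 431: 227×150 ≡ 1 (mod 431), so 227⁻¹ ≡ 150.
u = 206 + 227×((47 − 206)×150 mod 431) = 206 + 227×286 = 65128.
Check: 65128 mod 227 = 206, 65128 mod 431 = 47. ✓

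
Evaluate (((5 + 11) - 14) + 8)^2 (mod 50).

5 + 11 = 16
16 - 14 = 2
2 + 8 = 10
(10)^2 ≡ 0 (mod 50)

0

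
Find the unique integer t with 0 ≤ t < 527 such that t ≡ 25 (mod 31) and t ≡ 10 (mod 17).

180

31⁻¹ mod 17: 31×11 ≡ 1 (mod 17), so 31⁻¹ ≡ 11.
t = 25 + 31×((10 − 25)×11 mod 17) = 25 + 31×5 = 180.
Check: 180 mod 31 = 25, 180 mod 17 = 10. ✓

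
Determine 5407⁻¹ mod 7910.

1223

By the extended Euclidean algorithm:
7910 = 1*5407 + 2503
5407 = 2*2503 + 401
2503 = 6*401 + 97
401 = 4*97 + 13
97 = 7*13 + 6
13 = 2*6 + 1
6 = 6*1 + 0
gcd(5407, 7910) = 1, so the inverse exists.
Bézout: 1 = −836*7910 + 1223*5407.
So 5407⁻¹ ≡ 1223 (mod 7910).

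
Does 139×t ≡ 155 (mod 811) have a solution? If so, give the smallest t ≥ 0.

gcd(139, 811) = 1, so a unique solution mod 811 exists.
139⁻¹ ≡ 776 (mod 811).
t ≡ 776×155 ≡ 252 (mod 811).

252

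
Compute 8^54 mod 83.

By square-and-multiply:
8^1 ≡ 8 (mod 83)
8^2 ≡ 8^2 = 64 (mod 83)
8^4 ≡ 64^2 = 4096 ≡ 29 (mod 83)
8^8 ≡ 29^2 = 841 ≡ 11 (mod 83)
8^16 ≡ 11^2 = 121 ≡ 38 (mod 83)
8^32 ≡ 38^2 = 1444 ≡ 33 (mod 83)
8^54 = 8^32 × 8^16 × 8^4 × 8^2 ≡ 33 × 38 × 29 × 64 (mod 83).
Accumulate the product:
33 × 38 = 1254 ≡ 9
9 × 29 = 261 ≡ 12
12 × 64 = 768 ≡ 21

21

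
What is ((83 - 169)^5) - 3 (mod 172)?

83 - 169 = -86 ≡ 86 (mod 172)
(86)^5 ≡ 0 (mod 172)
0 - 3 = -3 ≡ 169 (mod 172)

169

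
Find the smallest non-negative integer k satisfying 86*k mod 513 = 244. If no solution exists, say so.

146

gcd(86, 513) = 1, so a unique solution mod 513 exists.
86⁻¹ ≡ 173 (mod 513).
k ≡ 173*244 ≡ 146 (mod 513).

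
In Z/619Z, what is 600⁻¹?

228

Run the extended Euclidean algorithm:
619 = 1*600 + 19
600 = 31*19 + 11
19 = 1*11 + 8
11 = 1*8 + 3
8 = 2*3 + 2
3 = 1*2 + 1
2 = 2*1 + 0
gcd(600, 619) = 1, so the inverse exists.
Bézout: 1 = −221*619 + 228*600.
So 600⁻¹ ≡ 228 (mod 619).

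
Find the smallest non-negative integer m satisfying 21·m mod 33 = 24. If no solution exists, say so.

9

gcd(21, 33) = 3, and 3 | 24, so solutions exist.
Divide through by 3: 7·m = 8 (mod 11).
7⁻¹ ≡ 8 (mod 11).
m ≡ 8·8 ≡ 9 (mod 11).
The smallest non-negative solution is m = 9.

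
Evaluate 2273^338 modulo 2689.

2346

2273^1 ≡ 2273 (mod 2689)
2273^2 ≡ 2273^2 = 5166529 ≡ 960 (mod 2689)
2273^4 ≡ 960^2 = 921600 ≡ 1962 (mod 2689)
2273^8 ≡ 1962^2 = 3849444 ≡ 1485 (mod 2689)
2273^16 ≡ 1485^2 = 2205225 ≡ 245 (mod 2689)
2273^32 ≡ 245^2 = 60025 ≡ 867 (mod 2689)
2273^64 ≡ 867^2 = 751689 ≡ 1458 (mod 2689)
2273^128 ≡ 1458^2 = 2125764 ≡ 1454 (mod 2689)
2273^256 ≡ 1454^2 = 2114116 ≡ 562 (mod 2689)
2273^338 = 2273^256 × 2273^64 × 2273^16 × 2273^2 ≡ 562 × 1458 × 245 × 960 (mod 2689).
Accumulate the product:
562 × 1458 = 819396 ≡ 1940
1940 × 245 = 475300 ≡ 2036
2036 × 960 = 1954560 ≡ 2346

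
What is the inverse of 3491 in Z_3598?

Apply the Euclidean algorithm and back-substitute:
3598 = 1×3491 + 107
3491 = 32×107 + 67
107 = 1×67 + 40
67 = 1×40 + 27
40 = 1×27 + 13
27 = 2×13 + 1
13 = 13×1 + 0
gcd(3491, 3598) = 1, so the inverse exists.
Bézout: 1 = −261×3598 + 269×3491.
So 3491⁻¹ ≡ 269 (mod 3598).

269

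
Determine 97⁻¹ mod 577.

232

Run the extended Euclidean algorithm:
577 = 5·97 + 92
97 = 1·92 + 5
92 = 18·5 + 2
5 = 2·2 + 1
2 = 2·1 + 0
gcd(97, 577) = 1, so the inverse exists.
Bézout: 1 = −39·577 + 232·97.
So 97⁻¹ ≡ 232 (mod 577).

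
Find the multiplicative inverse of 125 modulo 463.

363

463 = 3*125 + 88
125 = 1*88 + 37
88 = 2*37 + 14
37 = 2*14 + 9
14 = 1*9 + 5
9 = 1*5 + 4
5 = 1*4 + 1
4 = 4*1 + 0
gcd(125, 463) = 1, so the inverse exists.
Back-substitute for 1:
1 = 1*5 − 1*4
  = −1*9 + 2*5
  = 2*14 − 3*9
  = −3*37 + 8*14
  = 8*88 − 19*37
  = −19*125 + 27*88
  = 27*463 − 100*125
So 125⁻¹ ≡ −100 ≡ 363 (mod 463).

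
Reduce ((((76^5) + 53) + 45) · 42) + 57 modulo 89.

86

(76)^5 ≡ 15 (mod 89)
15 + 53 = 68
68 + 45 = 113 ≡ 24 (mod 89)
24 · 42 = 1008 ≡ 29 (mod 89)
29 + 57 = 86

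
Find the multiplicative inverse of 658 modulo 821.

685

By the extended Euclidean algorithm:
821 = 1·658 + 163
658 = 4·163 + 6
163 = 27·6 + 1
6 = 6·1 + 0
gcd(658, 821) = 1, so the inverse exists.
Bézout: 1 = 109·821 − 136·658.
So 658⁻¹ ≡ −136 ≡ 685 (mod 821).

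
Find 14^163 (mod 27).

Compute successive squares:
163 in binary is 10100011, i.e. 163 = 128 + 32 + 2 + 1.
14^1 ≡ 14 (mod 27)
14^2 ≡ 14^2 = 196 ≡ 7 (mod 27)
14^4 ≡ 7^2 = 49 ≡ 22 (mod 27)
14^8 ≡ 22^2 = 484 ≡ 25 (mod 27)
14^16 ≡ 25^2 = 625 ≡ 4 (mod 27)
14^32 ≡ 4^2 = 16 (mod 27)
14^64 ≡ 16^2 = 256 ≡ 13 (mod 27)
14^128 ≡ 13^2 = 169 ≡ 7 (mod 27)
14^163 = 14^128 × 14^32 × 14^2 × 14^1 ≡ 7 × 16 × 7 × 14 (mod 27).
Accumulate the product:
7 × 16 = 112 ≡ 4
4 × 7 = 28 ≡ 1
1 × 14 = 14

14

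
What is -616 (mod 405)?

-616 = -2*405 + 194, so -616 ≡ 194 (mod 405).

194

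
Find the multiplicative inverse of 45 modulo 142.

101

142 = 3*45 + 7
45 = 6*7 + 3
7 = 2*3 + 1
3 = 3*1 + 0
gcd(45, 142) = 1, so the inverse exists.
Back-substitute for 1:
1 = 1*7 − 2*3
  = −2*45 + 13*7
  = 13*142 − 41*45
So 45⁻¹ ≡ −41 ≡ 101 (mod 142).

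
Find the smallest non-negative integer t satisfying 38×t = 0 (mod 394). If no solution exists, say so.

0

gcd(38, 394) = 2, and 2 | 0, so solutions exist.
Divide through by 2: 19×t = 0 (mod 197).
19⁻¹ ≡ 83 (mod 197).
t ≡ 83×0 ≡ 0 (mod 197).
The smallest non-negative solution is t = 0.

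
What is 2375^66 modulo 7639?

66 in binary is 1000010, i.e. 66 = 64 + 2.
2375^1 ≡ 2375 (mod 7639)
2375^2 ≡ 2375^2 = 5640625 ≡ 3043 (mod 7639)
2375^4 ≡ 3043^2 = 9259849 ≡ 1381 (mod 7639)
2375^8 ≡ 1381^2 = 1907161 ≡ 5050 (mod 7639)
2375^16 ≡ 5050^2 = 25502500 ≡ 3518 (mod 7639)
2375^32 ≡ 3518^2 = 12376324 ≡ 1144 (mod 7639)
2375^64 ≡ 1144^2 = 1308736 ≡ 2467 (mod 7639)
2375^66 = 2375^64 * 2375^2 ≡ 2467 * 3043 (mod 7639).
2467 * 3043 = 7507081 ≡ 5583 (mod 7639).

5583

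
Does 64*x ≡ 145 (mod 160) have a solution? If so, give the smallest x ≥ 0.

gcd(64, 160) = 32, and 32 does not divide 145.
So the congruence has no solution.

no solution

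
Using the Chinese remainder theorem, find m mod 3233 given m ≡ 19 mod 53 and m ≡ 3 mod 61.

125

53⁻¹ mod 61: 53*38 ≡ 1 (mod 61), so 53⁻¹ ≡ 38.
m = 19 + 53*((3 − 19)*38 mod 61) = 19 + 53*2 = 125.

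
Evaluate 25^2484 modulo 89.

45

Compute successive squares:
2484 in binary is 100110110100, i.e. 2484 = 2048 + 256 + 128 + 32 + 16 + 4.
25^1 ≡ 25 (mod 89)
25^2 ≡ 25^2 = 625 ≡ 2 (mod 89)
25^4 ≡ 2^2 = 4 (mod 89)
25^8 ≡ 4^2 = 16 (mod 89)
25^16 ≡ 16^2 = 256 ≡ 78 (mod 89)
25^32 ≡ 78^2 = 6084 ≡ 32 (mod 89)
25^64 ≡ 32^2 = 1024 ≡ 45 (mod 89)
25^128 ≡ 45^2 = 2025 ≡ 67 (mod 89)
25^256 ≡ 67^2 = 4489 ≡ 39 (mod 89)
25^512 ≡ 39^2 = 1521 ≡ 8 (mod 89)
25^1024 ≡ 8^2 = 64 (mod 89)
25^2048 ≡ 64^2 = 4096 ≡ 2 (mod 89)
25^2484 = 25^2048 · 25^256 · 25^128 · 25^32 · 25^16 · 25^4 ≡ 2 · 39 · 67 · 32 · 78 · 4 (mod 89).
Accumulate the product:
2 · 39 = 78
78 · 67 = 5226 ≡ 64
64 · 32 = 2048 ≡ 1
1 · 78 = 78
78 · 4 = 312 ≡ 45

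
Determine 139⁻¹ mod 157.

157 = 1*139 + 18
139 = 7*18 + 13
18 = 1*13 + 5
13 = 2*5 + 3
5 = 1*3 + 2
3 = 1*2 + 1
2 = 2*1 + 0
gcd(139, 157) = 1, so the inverse exists.
Bézout: 1 = −54*157 + 61*139.
So 139⁻¹ ≡ 61 (mod 157).

61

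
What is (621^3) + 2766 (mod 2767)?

1977

(621)^3 ≡ 1978 (mod 2767)
1978 + 2766 = 4744 ≡ 1977 (mod 2767)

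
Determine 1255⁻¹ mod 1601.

273

Run the extended Euclidean algorithm:
1601 = 1*1255 + 346
1255 = 3*346 + 217
346 = 1*217 + 129
217 = 1*129 + 88
129 = 1*88 + 41
88 = 2*41 + 6
41 = 6*6 + 5
6 = 1*5 + 1
5 = 5*1 + 0
gcd(1255, 1601) = 1, so the inverse exists.
Back-substitute for 1:
1 = 1*6 − 1*5
  = −1*41 + 7*6
  = 7*88 − 15*41
  = −15*129 + 22*88
  = 22*217 − 37*129
  = −37*346 + 59*217
  = 59*1255 − 214*346
  = −214*1601 + 273*1255
So 1255⁻¹ ≡ 273 (mod 1601).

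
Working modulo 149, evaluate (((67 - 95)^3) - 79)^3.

67 - 95 = -28 ≡ 121 (mod 149)
(121)^3 ≡ 100 (mod 149)
100 - 79 = 21
(21)^3 ≡ 23 (mod 149)

23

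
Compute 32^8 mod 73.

16

32^1 ≡ 32 (mod 73)
32^2 ≡ 32^2 = 1024 ≡ 2 (mod 73)
32^4 ≡ 2^2 = 4 (mod 73)
32^8 ≡ 4^2 = 16 (mod 73)
So 32^8 ≡ 16 (mod 73).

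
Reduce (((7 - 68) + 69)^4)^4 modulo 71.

27

7 - 68 = -61 ≡ 10 (mod 71)
10 + 69 = 79 ≡ 8 (mod 71)
(8)^4 ≡ 49 (mod 71)
(49)^4 ≡ 27 (mod 71)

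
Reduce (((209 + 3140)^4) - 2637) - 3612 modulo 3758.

1888

209 + 3140 = 3349
(3349)^4 ≡ 621 (mod 3758)
621 - 2637 = -2016 ≡ 1742 (mod 3758)
1742 - 3612 = -1870 ≡ 1888 (mod 3758)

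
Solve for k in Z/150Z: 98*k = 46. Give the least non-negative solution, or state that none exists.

gcd(98, 150) = 2, and 2 | 46, so solutions exist.
Divide through by 2: 49*k = 23 (mod 75).
49⁻¹ ≡ 49 (mod 75).
k ≡ 49*23 ≡ 2 (mod 75).
The smallest non-negative solution is k = 2.

2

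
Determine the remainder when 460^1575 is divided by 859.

Using repeated squaring:
460^1 ≡ 460 (mod 859)
460^2 ≡ 460^2 = 211600 ≡ 286 (mod 859)
460^4 ≡ 286^2 = 81796 ≡ 191 (mod 859)
460^8 ≡ 191^2 = 36481 ≡ 403 (mod 859)
460^16 ≡ 403^2 = 162409 ≡ 58 (mod 859)
460^32 ≡ 58^2 = 3364 ≡ 787 (mod 859)
460^64 ≡ 787^2 = 619369 ≡ 30 (mod 859)
460^128 ≡ 30^2 = 900 ≡ 41 (mod 859)
460^256 ≡ 41^2 = 1681 ≡ 822 (mod 859)
460^512 ≡ 822^2 = 675684 ≡ 510 (mod 859)
460^1024 ≡ 510^2 = 260100 ≡ 682 (mod 859)
460^1575 = 460^1024 * 460^512 * 460^32 * 460^4 * 460^2 * 460^1 ≡ 682 * 510 * 787 * 191 * 286 * 460 (mod 859).
Accumulate the product:
682 * 510 = 347820 ≡ 784
784 * 787 = 617008 ≡ 246
246 * 191 = 46986 ≡ 600
600 * 286 = 171600 ≡ 659
659 * 460 = 303140 ≡ 772

772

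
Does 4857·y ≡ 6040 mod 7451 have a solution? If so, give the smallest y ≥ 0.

gcd(4857, 7451) = 1, so a unique solution mod 7451 exists.
4857⁻¹ ≡ 4277 (mod 7451).
y ≡ 4277·6040 ≡ 463 (mod 7451).

463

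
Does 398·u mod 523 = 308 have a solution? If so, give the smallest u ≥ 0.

gcd(398, 523) = 1, so a unique solution mod 523 exists.
398⁻¹ ≡ 364 (mod 523).
u ≡ 364·308 ≡ 190 (mod 523).

190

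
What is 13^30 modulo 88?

1

By square-and-multiply:
30 in binary is 11110, i.e. 30 = 16 + 8 + 4 + 2.
13^1 ≡ 13 (mod 88)
13^2 ≡ 13^2 = 169 ≡ 81 (mod 88)
13^4 ≡ 81^2 = 6561 ≡ 49 (mod 88)
13^8 ≡ 49^2 = 2401 ≡ 25 (mod 88)
13^16 ≡ 25^2 = 625 ≡ 9 (mod 88)
13^30 = 13^16 * 13^8 * 13^4 * 13^2 ≡ 9 * 25 * 49 * 81 (mod 88).
Accumulate the product:
9 * 25 = 225 ≡ 49
49 * 49 = 2401 ≡ 25
25 * 81 = 2025 ≡ 1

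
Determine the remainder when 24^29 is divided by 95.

29 in binary is 11101, i.e. 29 = 16 + 8 + 4 + 1.
24^1 ≡ 24 (mod 95)
24^2 ≡ 24^2 = 576 ≡ 6 (mod 95)
24^4 ≡ 6^2 = 36 (mod 95)
24^8 ≡ 36^2 = 1296 ≡ 61 (mod 95)
24^16 ≡ 61^2 = 3721 ≡ 16 (mod 95)
24^29 = 24^16 * 24^8 * 24^4 * 24^1 ≡ 16 * 61 * 36 * 24 (mod 95).
Accumulate the product:
16 * 61 = 976 ≡ 26
26 * 36 = 936 ≡ 81
81 * 24 = 1944 ≡ 44

44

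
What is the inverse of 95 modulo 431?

Run the extended Euclidean algorithm:
431 = 4×95 + 51
95 = 1×51 + 44
51 = 1×44 + 7
44 = 6×7 + 2
7 = 3×2 + 1
2 = 2×1 + 0
gcd(95, 431) = 1, so the inverse exists.
Back-substitute for 1:
1 = 1×7 − 3×2
  = −3×44 + 19×7
  = 19×51 − 22×44
  = −22×95 + 41×51
  = 41×431 − 186×95
So 95⁻¹ ≡ −186 ≡ 245 (mod 431).

245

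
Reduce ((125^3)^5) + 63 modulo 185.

(125)^3 ≡ 80 (mod 185)
(80)^5 ≡ 80 (mod 185)
80 + 63 = 143

143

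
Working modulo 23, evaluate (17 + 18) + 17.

6

17 + 18 = 35 ≡ 12 (mod 23)
12 + 17 = 29 ≡ 6 (mod 23)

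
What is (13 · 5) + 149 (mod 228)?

13 · 5 = 65
65 + 149 = 214

214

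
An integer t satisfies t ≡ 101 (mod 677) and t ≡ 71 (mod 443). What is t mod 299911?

677⁻¹ mod 443: 677*195 ≡ 1 (mod 443), so 677⁻¹ ≡ 195.
t = 101 + 677*((71 − 101)*195 mod 443) = 101 + 677*352 = 238405.

238405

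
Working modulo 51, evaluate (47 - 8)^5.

48

47 - 8 = 39
(39)^5 ≡ 48 (mod 51)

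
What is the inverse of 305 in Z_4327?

Run the extended Euclidean algorithm:
4327 = 14×305 + 57
305 = 5×57 + 20
57 = 2×20 + 17
20 = 1×17 + 3
17 = 5×3 + 2
3 = 1×2 + 1
2 = 2×1 + 0
gcd(305, 4327) = 1, so the inverse exists.
Back-substitute for 1:
1 = 1×3 − 1×2
  = −1×17 + 6×3
  = 6×20 − 7×17
  = −7×57 + 20×20
  = 20×305 − 107×57
  = −107×4327 + 1518×305
So 305⁻¹ ≡ 1518 (mod 4327).

1518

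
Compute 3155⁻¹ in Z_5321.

4670

5321 = 1×3155 + 2166
3155 = 1×2166 + 989
2166 = 2×989 + 188
989 = 5×188 + 49
188 = 3×49 + 41
49 = 1×41 + 8
41 = 5×8 + 1
8 = 8×1 + 0
gcd(3155, 5321) = 1, so the inverse exists.
Back-substitute for 1:
1 = 1×41 − 5×8
  = −5×49 + 6×41
  = 6×188 − 23×49
  = −23×989 + 121×188
  = 121×2166 − 265×989
  = −265×3155 + 386×2166
  = 386×5321 − 651×3155
So 3155⁻¹ ≡ −651 ≡ 4670 (mod 5321).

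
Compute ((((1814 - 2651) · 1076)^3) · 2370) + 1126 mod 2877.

1396

1814 - 2651 = -837 ≡ 2040 (mod 2877)
2040 · 1076 = 2195040 ≡ 2766 (mod 2877)
(2766)^3 ≡ 1821 (mod 2877)
1821 · 2370 = 4315770 ≡ 270 (mod 2877)
270 + 1126 = 1396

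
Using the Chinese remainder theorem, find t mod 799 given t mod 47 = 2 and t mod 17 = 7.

143

47⁻¹ mod 17: 47*4 ≡ 1 (mod 17), so 47⁻¹ ≡ 4.
t = 2 + 47*((7 − 2)*4 mod 17) = 2 + 47*3 = 143.
Check: 143 mod 47 = 2, 143 mod 17 = 7. ✓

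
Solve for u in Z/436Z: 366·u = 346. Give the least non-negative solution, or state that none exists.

157

gcd(366, 436) = 2, and 2 | 346, so solutions exist.
Divide through by 2: 183·u = 173 (mod 218).
183⁻¹ ≡ 137 (mod 218).
u ≡ 137·173 ≡ 157 (mod 218).
The smallest non-negative solution is u = 157.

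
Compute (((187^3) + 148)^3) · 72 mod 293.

33

(187)^3 ≡ 29 (mod 293)
29 + 148 = 177
(177)^3 ≡ 208 (mod 293)
208 · 72 = 14976 ≡ 33 (mod 293)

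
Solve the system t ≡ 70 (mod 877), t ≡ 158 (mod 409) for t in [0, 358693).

877⁻¹ mod 409: 877*104 ≡ 1 (mod 409), so 877⁻¹ ≡ 104.
t = 70 + 877*((158 − 70)*104 mod 409) = 70 + 877*154 = 135128.
Check: 135128 mod 877 = 70, 135128 mod 409 = 158. ✓

135128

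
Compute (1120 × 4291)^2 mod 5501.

422

1120 × 4291 = 4805920 ≡ 3547 (mod 5501)
(3547)^2 ≡ 422 (mod 5501)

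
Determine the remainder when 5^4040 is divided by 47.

5^1 ≡ 5 (mod 47)
5^2 ≡ 5^2 = 25 (mod 47)
5^4 ≡ 25^2 = 625 ≡ 14 (mod 47)
5^8 ≡ 14^2 = 196 ≡ 8 (mod 47)
5^16 ≡ 8^2 = 64 ≡ 17 (mod 47)
5^32 ≡ 17^2 = 289 ≡ 7 (mod 47)
5^64 ≡ 7^2 = 49 ≡ 2 (mod 47)
5^128 ≡ 2^2 = 4 (mod 47)
5^256 ≡ 4^2 = 16 (mod 47)
5^512 ≡ 16^2 = 256 ≡ 21 (mod 47)
5^1024 ≡ 21^2 = 441 ≡ 18 (mod 47)
5^2048 ≡ 18^2 = 324 ≡ 42 (mod 47)
5^4040 = 5^2048 · 5^1024 · 5^512 · 5^256 · 5^128 · 5^64 · 5^8 ≡ 42 · 18 · 21 · 16 · 4 · 2 · 8 (mod 47).
Accumulate the product:
42 · 18 = 756 ≡ 4
4 · 21 = 84 ≡ 37
37 · 16 = 592 ≡ 28
28 · 4 = 112 ≡ 18
18 · 2 = 36
36 · 8 = 288 ≡ 6

6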